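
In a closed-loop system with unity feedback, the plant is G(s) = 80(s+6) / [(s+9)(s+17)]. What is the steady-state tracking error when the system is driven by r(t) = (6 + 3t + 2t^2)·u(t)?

G(s) has no factors of s in the denominator, so the system is type 0. Taking each input component in turn:
  • 6: e_ss = 6/(1+K_p) with K_p=160/51 → 306/211.
  • 3t: a type-0 system cannot track it, e_ss → ∞.
  • 2t^2: a type-0 system cannot track it, e_ss → ∞.
The unbounded component dominates.

infinity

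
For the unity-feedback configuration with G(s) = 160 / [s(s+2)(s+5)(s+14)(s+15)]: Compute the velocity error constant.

8/105

System type = 1 (one pole at s=0).
K_v = lim_{s→0} s·G(s) = 160 / (2·5·14·15) = 8/105.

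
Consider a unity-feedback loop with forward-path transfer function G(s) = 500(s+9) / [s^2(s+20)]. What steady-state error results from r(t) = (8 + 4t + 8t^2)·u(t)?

16/225

System type = 2 (two poles at s=0). Treating each term separately:
  • 8: tracked with zero error.
  • 4t: tracked with zero error.
  • 8t^2: e_ss = 16/K_a with K_a=225 → 16/225.
Total e_ss = 16/225.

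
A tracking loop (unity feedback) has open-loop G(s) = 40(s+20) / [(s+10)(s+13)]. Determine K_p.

The open loop has no poles at the origin → type 0 system.
K_p = lim_{s→0} G(s) = 40·20 / (10·13) = 80/13.

80/13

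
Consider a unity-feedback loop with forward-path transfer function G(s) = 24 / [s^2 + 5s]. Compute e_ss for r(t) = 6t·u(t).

1.25

Factoring s from the denominator leaves a polynomial with constant term 5, so the system is type 1.
K_v = lim_{s→0} s·G(s) = 24 / 5 = 4.8.
e_ss = 6/K_v = 6/4.8 = 1.25.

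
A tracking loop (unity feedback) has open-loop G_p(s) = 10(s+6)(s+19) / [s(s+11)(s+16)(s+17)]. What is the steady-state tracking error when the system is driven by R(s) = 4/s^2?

2992/285

One free integrator in G_p(s): this is a type 1 system.
K_v = lim_{s→0} s·G_p(s) = 10·6·19 / (11·16·17) = 285/748.
e_ss = 4/K_v = 4/(285/748) = 2992/285.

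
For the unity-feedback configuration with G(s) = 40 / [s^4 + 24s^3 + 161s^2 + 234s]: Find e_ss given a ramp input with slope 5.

29.25

Factoring s from the denominator leaves a polynomial with constant term 234, so the system is type 1.
K_v = lim_{s→0} s·G(s) = 40 / 234 = 20/117.
e_ss = 5/K_v = 5/(20/117) = 29.25.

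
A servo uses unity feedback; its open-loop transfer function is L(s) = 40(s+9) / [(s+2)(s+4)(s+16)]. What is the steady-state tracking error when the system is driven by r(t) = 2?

32/61

System type = 0 (no poles at s=0).
K_p = lim_{s→0} L(s) = 40·9 / (2·4·16) = 2.8125.
e_ss = 2/(1 + K_p) = 2/3.8125 = 32/61.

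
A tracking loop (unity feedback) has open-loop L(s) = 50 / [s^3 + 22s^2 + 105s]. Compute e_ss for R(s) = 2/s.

Lowest-order denominator term is 105s, so the open loop has 1 pole at the origin → type 1 system.
A type-1 system has K_p = ∞, so it tracks a step input with zero steady-state error.

0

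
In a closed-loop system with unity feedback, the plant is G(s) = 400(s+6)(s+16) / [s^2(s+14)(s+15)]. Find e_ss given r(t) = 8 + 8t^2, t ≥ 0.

0.0875

The open loop has two poles at the origin → type 2 system. By superposition:
  • 8: tracked with zero error.
  • 8t^2: e_ss = 16/K_a with K_a=1280/7 → 0.0875.
Total e_ss = 0.0875.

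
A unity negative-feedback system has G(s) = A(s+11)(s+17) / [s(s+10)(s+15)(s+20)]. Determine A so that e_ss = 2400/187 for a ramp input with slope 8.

System type = 1 (one pole at s=0).
K_v = lim_{s→0} s·G(s) = A·11·17 / (10·15·20) = (187/3000)·A.
e_ss = 8/K_v = 2400/187 ⇒ K_v = 187/300 ⇒ A = (187/300)/(187/3000) = 10.

10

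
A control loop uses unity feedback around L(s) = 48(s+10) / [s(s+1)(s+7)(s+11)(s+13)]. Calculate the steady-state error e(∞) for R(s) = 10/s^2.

The open loop has one pole at the origin → type 1 system.
K_v = lim_{s→0} s·L(s) = 48·10 / (1·7·11·13) = 480/1001.
e_ss = 10/K_v = 10/(480/1001) = 1001/48.

1001/48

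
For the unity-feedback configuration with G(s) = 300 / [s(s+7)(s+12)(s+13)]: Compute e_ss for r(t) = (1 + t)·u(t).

G(s) has one factor of s in the denominator, so the system is type 1. By superposition:
  • 1: tracked with zero error.
  • t: e_ss = 1/K_v with K_v=25/91 → 3.64.
Total e_ss = 3.64.

3.64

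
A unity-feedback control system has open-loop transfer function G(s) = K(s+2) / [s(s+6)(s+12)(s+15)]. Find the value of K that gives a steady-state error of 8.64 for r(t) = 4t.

The open loop has one pole at the origin → type 1 system.
K_v = lim_{s→0} s·G(s) = K·2 / (6·12·15) = (1/540)·K.
e_ss = 4/K_v = 8.64 ⇒ K_v = 25/54 ⇒ K = (25/54)/(1/540) = 250.

250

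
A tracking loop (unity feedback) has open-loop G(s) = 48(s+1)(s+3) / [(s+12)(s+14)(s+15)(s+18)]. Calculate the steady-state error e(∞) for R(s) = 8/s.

630/79

System type = 0 (no poles at s=0).
K_p = lim_{s→0} G(s) = 48·1·3 / (12·14·15·18) = 1/315.
e_ss = 8/(1 + K_p) = 8/(316/315) = 630/79.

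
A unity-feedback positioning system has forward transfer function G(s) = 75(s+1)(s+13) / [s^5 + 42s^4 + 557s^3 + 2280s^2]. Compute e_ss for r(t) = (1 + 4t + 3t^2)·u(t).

The denominator has no term below 2280s^2 — 2 poles at s=0, type 2. Treating each term separately:
  • 1: tracked with zero error.
  • 4t: tracked with zero error.
  • 3t^2: e_ss = 6/K_a with K_a=65/152 → 912/65.
Total e_ss = 912/65.

912/65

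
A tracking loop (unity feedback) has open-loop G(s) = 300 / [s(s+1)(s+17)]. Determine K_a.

G(s) has one factor of s in the denominator, so the system is type 1.
K_a = lim_{s→0} s^2·G(s) = 0 (the extra factor of s kills the finite limit).

0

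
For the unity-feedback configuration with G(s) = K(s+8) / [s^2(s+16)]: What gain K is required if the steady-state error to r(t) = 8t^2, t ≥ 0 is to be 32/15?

Two free integrators in G(s): this is a type 2 system.
K_a = lim_{s→0} s^2·G(s) = K·8 / (16) = 0.5·K.
e_ss = 16/K_a = 32/15 ⇒ K_a = 7.5 ⇒ K = 7.5/0.5 = 15.

15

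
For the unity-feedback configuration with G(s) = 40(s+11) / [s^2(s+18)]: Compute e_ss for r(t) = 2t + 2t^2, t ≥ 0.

9/55

Two free integrators in G(s): this is a type 2 system. By superposition:
  • 2t: tracked with zero error.
  • 2t^2: e_ss = 4/K_a with K_a=220/9 → 9/55.
Total e_ss = 9/55.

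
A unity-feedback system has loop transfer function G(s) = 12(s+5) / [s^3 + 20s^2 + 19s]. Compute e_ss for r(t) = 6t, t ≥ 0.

The denominator has no term below 19s — 1 pole at s=0, type 1.
K_v = lim_{s→0} s·G(s) = 12·5 / 19 = 60/19.
e_ss = 6/K_v = 6/(60/19) = 1.9.

1.9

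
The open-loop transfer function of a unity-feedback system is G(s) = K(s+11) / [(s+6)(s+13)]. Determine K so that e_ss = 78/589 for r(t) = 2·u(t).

100

G(s) has no factors of s in the denominator, so the system is type 0.
K_p = lim_{s→0} G(s) = K·11 / (6·13) = (11/78)·K.
e_ss = 2/(1 + K_p) = 78/589 ⇒ 1 + (11/78)·K = 589/39 ⇒ K = 100.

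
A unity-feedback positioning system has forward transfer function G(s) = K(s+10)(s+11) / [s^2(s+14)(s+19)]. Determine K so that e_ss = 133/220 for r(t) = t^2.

The open loop has two poles at the origin → type 2 system.
K_a = lim_{s→0} s^2·G(s) = K·10·11 / (14·19) = (55/133)·K.
e_ss = 2/K_a = 133/220 ⇒ K_a = 440/133 ⇒ K = (440/133)/(55/133) = 8.

8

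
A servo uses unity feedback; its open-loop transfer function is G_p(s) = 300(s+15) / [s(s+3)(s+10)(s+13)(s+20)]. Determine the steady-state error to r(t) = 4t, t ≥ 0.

104/15

G_p(s) has one factor of s in the denominator, so the system is type 1.
K_v = lim_{s→0} s·G_p(s) = 300·15 / (3·10·13·20) = 15/26.
e_ss = 4/K_v = 4/(15/26) = 104/15.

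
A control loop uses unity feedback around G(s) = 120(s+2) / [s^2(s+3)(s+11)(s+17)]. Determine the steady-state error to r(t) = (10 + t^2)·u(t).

4.675

Two free integrators in G(s): this is a type 2 system. Taking each input component in turn:
  • 10: tracked with zero error.
  • t^2: e_ss = 2/K_a with K_a=80/187 → 4.675.
Total e_ss = 4.675.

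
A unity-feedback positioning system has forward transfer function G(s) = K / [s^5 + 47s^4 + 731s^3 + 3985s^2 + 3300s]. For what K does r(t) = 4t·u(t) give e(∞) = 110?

The denominator has no term below 3300s — 1 pole at s=0, type 1.
K_v = lim_{s→0} s·G(s) = K / 3300 = (1/3300)·K.
e_ss = 4/K_v = 110 ⇒ K_v = 2/55 ⇒ K = (2/55)/(1/3300) = 120.

120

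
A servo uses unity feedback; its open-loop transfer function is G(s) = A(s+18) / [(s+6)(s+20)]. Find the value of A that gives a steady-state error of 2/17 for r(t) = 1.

System type = 0 (no poles at s=0).
K_p = lim_{s→0} G(s) = A·18 / (6·20) = 0.15·A.
e_ss = 1/(1 + K_p) = 2/17 ⇒ 1 + 0.15·A = 8.5 ⇒ A = 50.

50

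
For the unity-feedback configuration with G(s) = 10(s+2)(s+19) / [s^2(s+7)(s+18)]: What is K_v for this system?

infinity

K_v = lim_{s→0} s·G(s); with 2 poles at the origin the limit diverges, so K_v = ∞.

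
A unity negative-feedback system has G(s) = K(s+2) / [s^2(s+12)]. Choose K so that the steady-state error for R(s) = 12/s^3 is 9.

The open loop has two poles at the origin → type 2 system.
K_a = lim_{s→0} s^2·G(s) = K·2 / (12) = (1/6)·K.
e_ss = 12/K_a = 9 ⇒ K_a = 4/3 ⇒ K = (4/3)/(1/6) = 8.

8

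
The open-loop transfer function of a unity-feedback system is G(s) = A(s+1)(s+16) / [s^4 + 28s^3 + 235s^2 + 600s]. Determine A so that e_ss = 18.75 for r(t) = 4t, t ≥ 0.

8

The denominator has no term below 600s — 1 pole at s=0, type 1.
K_v = lim_{s→0} s·G(s) = A·1·16 / 600 = (2/75)·A.
e_ss = 4/K_v = 18.75 ⇒ K_v = 16/75 ⇒ A = (16/75)/(2/75) = 8.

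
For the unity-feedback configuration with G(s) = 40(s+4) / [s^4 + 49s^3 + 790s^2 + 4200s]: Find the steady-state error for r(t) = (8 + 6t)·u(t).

Factoring s from the denominator leaves a polynomial with constant term 4200, so the system is type 1. Treating each term separately:
  • 8: tracked with zero error.
  • 6t: e_ss = 6/K_v with K_v=4/105 → 157.5.
Total e_ss = 157.5.

157.5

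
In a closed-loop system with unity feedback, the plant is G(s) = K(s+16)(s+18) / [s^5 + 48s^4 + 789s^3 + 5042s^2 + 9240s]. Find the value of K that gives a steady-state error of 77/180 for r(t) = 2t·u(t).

150

Lowest-order denominator term is 9240s, so the open loop has 1 pole at the origin → type 1 system.
K_v = lim_{s→0} s·G(s) = K·16·18 / 9240 = (12/385)·K.
e_ss = 2/K_v = 77/180 ⇒ K_v = 360/77 ⇒ K = (360/77)/(12/385) = 150.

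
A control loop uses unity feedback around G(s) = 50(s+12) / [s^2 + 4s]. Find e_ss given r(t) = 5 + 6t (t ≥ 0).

Lowest-order denominator term is 4s, so the open loop has 1 pole at the origin → type 1 system. Taking each input component in turn:
  • 5: tracked with zero error.
  • 6t: e_ss = 6/K_v with K_v=150 → 0.04.
Total e_ss = 0.04.

0.04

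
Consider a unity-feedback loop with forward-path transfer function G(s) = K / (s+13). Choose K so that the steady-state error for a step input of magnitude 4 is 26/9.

5

G(s) has no factors of s in the denominator, so the system is type 0.
K_p = lim_{s→0} G(s) = K / (13) = (1/13)·K.
e_ss = 4/(1 + K_p) = 26/9 ⇒ 1 + (1/13)·K = 18/13 ⇒ K = 5.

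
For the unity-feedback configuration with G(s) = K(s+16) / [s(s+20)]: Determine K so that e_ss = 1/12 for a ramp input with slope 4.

System type = 1 (one pole at s=0).
K_v = lim_{s→0} s·G(s) = K·16 / (20) = 0.8·K.
e_ss = 4/K_v = 1/12 ⇒ K_v = 48 ⇒ K = 48/0.8 = 60.

60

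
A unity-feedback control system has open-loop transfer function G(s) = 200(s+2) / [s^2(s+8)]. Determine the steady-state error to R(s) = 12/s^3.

0.24

The open loop has two poles at the origin → type 2 system.
K_a = lim_{s→0} s^2·G(s) = 200·2 / (8) = 50.
r(t) = 6t^2 gives R(s) = 12/s^3.
e_ss = 12/K_a = 12/50 = 0.24.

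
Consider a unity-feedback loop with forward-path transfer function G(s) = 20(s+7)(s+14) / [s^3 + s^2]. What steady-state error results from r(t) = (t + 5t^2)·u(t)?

Lowest-order denominator term is s^2, so the open loop has 2 poles at the origin → type 2 system. By superposition:
  • t: tracked with zero error.
  • 5t^2: e_ss = 10/K_a with K_a=1960 → 1/196.
Total e_ss = 1/196.

1/196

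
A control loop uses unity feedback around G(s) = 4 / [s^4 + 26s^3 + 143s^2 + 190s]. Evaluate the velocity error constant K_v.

Lowest-order denominator term is 190s, so the open loop has 1 pole at the origin → type 1 system.
K_v = lim_{s→0} s·G(s) = 4 / 190 = 2/95.

2/95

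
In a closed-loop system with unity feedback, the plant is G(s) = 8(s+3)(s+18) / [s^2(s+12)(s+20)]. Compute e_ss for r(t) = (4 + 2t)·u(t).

G(s) has two factors of s in the denominator, so the system is type 2. Treating each term separately:
  • 4: tracked with zero error.
  • 2t: tracked with zero error.
Total e_ss = 0.

0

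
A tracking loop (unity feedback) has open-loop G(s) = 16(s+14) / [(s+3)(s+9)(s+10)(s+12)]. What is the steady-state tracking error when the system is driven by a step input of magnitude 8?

3240/433

System type = 0 (no poles at s=0).
K_p = lim_{s→0} G(s) = 16·14 / (3·9·10·12) = 28/405.
e_ss = 8/(1 + K_p) = 8/(433/405) = 3240/433.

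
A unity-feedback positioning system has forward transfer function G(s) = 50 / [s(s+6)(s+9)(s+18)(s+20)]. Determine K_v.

The open loop has one pole at the origin → type 1 system.
K_v = lim_{s→0} s·G(s) = 50 / (6·9·18·20) = 5/1944.

5/1944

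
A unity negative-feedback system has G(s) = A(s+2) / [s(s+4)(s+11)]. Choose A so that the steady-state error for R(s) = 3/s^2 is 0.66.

100

One free integrator in G(s): this is a type 1 system.
K_v = lim_{s→0} s·G(s) = A·2 / (4·11) = (1/22)·A.
e_ss = 3/K_v = 0.66 ⇒ K_v = 50/11 ⇒ A = (50/11)/(1/22) = 100.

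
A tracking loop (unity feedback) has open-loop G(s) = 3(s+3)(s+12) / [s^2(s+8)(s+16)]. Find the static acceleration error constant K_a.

G(s) has two factors of s in the denominator, so the system is type 2.
K_a = lim_{s→0} s^2·G(s) = 3·3·12 / (8·16) = 27/32.

27/32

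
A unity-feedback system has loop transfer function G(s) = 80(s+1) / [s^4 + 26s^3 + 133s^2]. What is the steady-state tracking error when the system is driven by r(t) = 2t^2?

6.65

The denominator has no term below 133s^2 — 2 poles at s=0, type 2.
K_a = lim_{s→0} s^2·G(s) = 80·1 / 133 = 80/133.
r(t) = 2t^2 gives R(s) = 4/s^3.
e_ss = 4/K_a = 4/(80/133) = 6.65.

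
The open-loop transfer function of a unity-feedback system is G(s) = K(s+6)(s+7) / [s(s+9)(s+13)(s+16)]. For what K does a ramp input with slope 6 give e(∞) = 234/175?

One free integrator in G(s): this is a type 1 system.
K_v = lim_{s→0} s·G(s) = K·6·7 / (9·13·16) = (7/312)·K.
e_ss = 6/K_v = 234/175 ⇒ K_v = 175/39 ⇒ K = (175/39)/(7/312) = 200.

200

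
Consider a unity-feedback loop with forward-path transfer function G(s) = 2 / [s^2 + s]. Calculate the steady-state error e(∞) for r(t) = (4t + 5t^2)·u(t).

infinity

Lowest-order denominator term is s, so the open loop has 1 pole at the origin → type 1 system. Taking each input component in turn:
  • 4t: e_ss = 4/K_v with K_v=2 → 2.
  • 5t^2: a type-1 system cannot track it, e_ss → ∞.
The unbounded component dominates.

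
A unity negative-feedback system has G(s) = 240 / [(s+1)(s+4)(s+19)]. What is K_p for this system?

60/19

G(s) has no factors of s in the denominator, so the system is type 0.
K_p = lim_{s→0} G(s) = 240 / (1·4·19) = 60/19.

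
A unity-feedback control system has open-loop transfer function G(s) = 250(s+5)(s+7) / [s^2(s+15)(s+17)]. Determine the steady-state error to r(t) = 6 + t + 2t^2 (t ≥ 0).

System type = 2 (two poles at s=0). Taking each input component in turn:
  • 6: tracked with zero error.
  • t: tracked with zero error.
  • 2t^2: e_ss = 4/K_a with K_a=1750/51 → 102/875.
Total e_ss = 102/875.

102/875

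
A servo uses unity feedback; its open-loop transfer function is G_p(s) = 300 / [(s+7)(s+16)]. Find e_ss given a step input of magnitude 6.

168/103

System type = 0 (no poles at s=0).
K_p = lim_{s→0} G_p(s) = 300 / (7·16) = 75/28.
e_ss = 6/(1 + K_p) = 6/(103/28) = 168/103.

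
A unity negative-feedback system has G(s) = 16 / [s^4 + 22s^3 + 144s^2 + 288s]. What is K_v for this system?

The denominator has no term below 288s — 1 pole at s=0, type 1.
K_v = lim_{s→0} s·G(s) = 16 / 288 = 1/18.

1/18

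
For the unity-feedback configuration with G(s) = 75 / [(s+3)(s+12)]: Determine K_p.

System type = 0 (no poles at s=0).
K_p = lim_{s→0} G(s) = 75 / (3·12) = 25/12.

25/12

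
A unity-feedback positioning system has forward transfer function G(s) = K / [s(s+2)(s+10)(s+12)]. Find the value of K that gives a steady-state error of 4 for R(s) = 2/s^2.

G(s) has one factor of s in the denominator, so the system is type 1.
K_v = lim_{s→0} s·G(s) = K / (2·10·12) = (1/240)·K.
e_ss = 2/K_v = 4 ⇒ K_v = 0.5 ⇒ K = 0.5/(1/240) = 120.

120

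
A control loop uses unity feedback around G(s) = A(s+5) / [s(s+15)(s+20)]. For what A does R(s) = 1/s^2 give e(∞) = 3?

20

One free integrator in G(s): this is a type 1 system.
K_v = lim_{s→0} s·G(s) = A·5 / (15·20) = (1/60)·A.
e_ss = 1/K_v = 3 ⇒ K_v = 1/3 ⇒ A = (1/3)/(1/60) = 20.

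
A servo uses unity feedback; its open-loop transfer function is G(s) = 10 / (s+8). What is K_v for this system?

0

System type = 0 (no poles at s=0).
K_v = lim_{s→0} s·G(s) = 0 (the extra factor of s kills the finite limit).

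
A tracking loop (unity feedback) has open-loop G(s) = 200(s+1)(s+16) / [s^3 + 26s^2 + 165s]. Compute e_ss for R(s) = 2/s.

The denominator has no term below 165s — 1 pole at s=0, type 1.
K_p = ∞ for a type-1 system; e_ss to a step is zero.

0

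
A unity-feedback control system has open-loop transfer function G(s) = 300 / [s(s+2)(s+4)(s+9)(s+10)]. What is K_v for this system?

5/12

The open loop has one pole at the origin → type 1 system.
K_v = lim_{s→0} s·G(s) = 300 / (2·4·9·10) = 5/12.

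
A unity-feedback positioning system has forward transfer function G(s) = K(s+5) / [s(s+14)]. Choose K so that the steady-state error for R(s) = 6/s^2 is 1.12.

15

G(s) has one factor of s in the denominator, so the system is type 1.
K_v = lim_{s→0} s·G(s) = K·5 / (14) = (5/14)·K.
e_ss = 6/K_v = 1.12 ⇒ K_v = 75/14 ⇒ K = (75/14)/(5/14) = 15.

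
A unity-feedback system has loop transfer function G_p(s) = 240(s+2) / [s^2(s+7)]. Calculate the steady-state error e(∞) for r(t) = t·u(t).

0

The open loop has two poles at the origin → type 2 system.
A type-2 system has K_v = ∞, so it tracks a ramp input with zero steady-state error.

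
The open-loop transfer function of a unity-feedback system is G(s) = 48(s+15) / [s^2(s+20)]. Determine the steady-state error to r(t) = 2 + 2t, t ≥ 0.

0

System type = 2 (two poles at s=0). By superposition:
  • 2: tracked with zero error.
  • 2t: tracked with zero error.
Total e_ss = 0.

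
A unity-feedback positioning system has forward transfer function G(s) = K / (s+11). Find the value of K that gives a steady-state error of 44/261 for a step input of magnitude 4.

G(s) has no factors of s in the denominator, so the system is type 0.
K_p = lim_{s→0} G(s) = K / (11) = (1/11)·K.
e_ss = 4/(1 + K_p) = 44/261 ⇒ 1 + (1/11)·K = 261/11 ⇒ K = 250.

250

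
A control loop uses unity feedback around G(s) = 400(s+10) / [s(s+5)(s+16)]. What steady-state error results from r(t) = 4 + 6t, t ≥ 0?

System type = 1 (one pole at s=0). By superposition:
  • 4: tracked with zero error.
  • 6t: e_ss = 6/K_v with K_v=50 → 0.12.
Total e_ss = 0.12.

0.12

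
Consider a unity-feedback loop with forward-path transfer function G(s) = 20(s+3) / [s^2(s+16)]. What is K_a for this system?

The open loop has two poles at the origin → type 2 system.
K_a = lim_{s→0} s^2·G(s) = 20·3 / (16) = 3.75.

3.75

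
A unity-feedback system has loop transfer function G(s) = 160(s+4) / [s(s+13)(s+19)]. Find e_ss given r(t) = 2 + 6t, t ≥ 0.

741/320

G(s) has one factor of s in the denominator, so the system is type 1. Taking each input component in turn:
  • 2: tracked with zero error.
  • 6t: e_ss = 6/K_v with K_v=640/247 → 741/320.
Total e_ss = 741/320.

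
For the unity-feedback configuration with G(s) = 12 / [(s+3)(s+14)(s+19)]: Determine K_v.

System type = 0 (no poles at s=0).
K_v = lim_{s→0} s·G(s) = 0 (the extra factor of s kills the finite limit).

0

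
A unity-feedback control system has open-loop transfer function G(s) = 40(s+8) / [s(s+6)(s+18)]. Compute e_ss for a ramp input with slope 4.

System type = 1 (one pole at s=0).
K_v = lim_{s→0} s·G(s) = 40·8 / (6·18) = 80/27.
e_ss = 4/K_v = 4/(80/27) = 1.35.

1.35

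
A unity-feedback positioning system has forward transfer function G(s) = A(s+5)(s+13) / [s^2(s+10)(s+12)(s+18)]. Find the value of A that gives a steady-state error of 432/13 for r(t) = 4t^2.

Two free integrators in G(s): this is a type 2 system.
K_a = lim_{s→0} s^2·G(s) = A·5·13 / (10·12·18) = (13/432)·A.
e_ss = 8/K_a = 432/13 ⇒ K_a = 13/54 ⇒ A = (13/54)/(13/432) = 8.

8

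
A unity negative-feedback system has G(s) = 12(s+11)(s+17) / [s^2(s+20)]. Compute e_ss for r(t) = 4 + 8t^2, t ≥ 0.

80/561

The open loop has two poles at the origin → type 2 system. By superposition:
  • 4: tracked with zero error.
  • 8t^2: e_ss = 16/K_a with K_a=112.2 → 80/561.
Total e_ss = 80/561.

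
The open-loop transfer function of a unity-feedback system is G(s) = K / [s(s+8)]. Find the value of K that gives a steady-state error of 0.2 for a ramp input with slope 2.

System type = 1 (one pole at s=0).
K_v = lim_{s→0} s·G(s) = K / (8) = 0.125·K.
e_ss = 2/K_v = 0.2 ⇒ K_v = 10 ⇒ K = 10/0.125 = 80.

80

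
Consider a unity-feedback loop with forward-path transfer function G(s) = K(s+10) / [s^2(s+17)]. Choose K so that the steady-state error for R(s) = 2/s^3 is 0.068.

The open loop has two poles at the origin → type 2 system.
K_a = lim_{s→0} s^2·G(s) = K·10 / (17) = (10/17)·K.
e_ss = 2/K_a = 0.068 ⇒ K_a = 500/17 ⇒ K = (500/17)/(10/17) = 50.

50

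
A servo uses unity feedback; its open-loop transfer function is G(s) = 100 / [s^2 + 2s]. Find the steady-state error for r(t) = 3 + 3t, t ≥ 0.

Lowest-order denominator term is 2s, so the open loop has 1 pole at the origin → type 1 system. Treating each term separately:
  • 3: tracked with zero error.
  • 3t: e_ss = 3/K_v with K_v=50 → 0.06.
Total e_ss = 0.06.

0.06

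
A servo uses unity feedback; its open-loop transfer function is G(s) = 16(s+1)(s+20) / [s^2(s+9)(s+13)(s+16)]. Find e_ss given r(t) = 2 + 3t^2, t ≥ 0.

Two free integrators in G(s): this is a type 2 system. Treating each term separately:
  • 2: tracked with zero error.
  • 3t^2: e_ss = 6/K_a with K_a=20/117 → 35.1.
Total e_ss = 35.1.

35.1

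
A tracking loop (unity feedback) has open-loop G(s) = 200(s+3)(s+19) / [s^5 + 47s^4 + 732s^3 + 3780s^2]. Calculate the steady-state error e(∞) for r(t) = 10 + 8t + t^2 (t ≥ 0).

Factoring s^2 from the denominator leaves a polynomial with constant term 3780, so the system is type 2. Taking each input component in turn:
  • 10: tracked with zero error.
  • 8t: tracked with zero error.
  • t^2: e_ss = 2/K_a with K_a=190/63 → 63/95.
Total e_ss = 63/95.

63/95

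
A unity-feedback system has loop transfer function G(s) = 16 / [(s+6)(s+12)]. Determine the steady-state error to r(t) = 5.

The open loop has no poles at the origin → type 0 system.
K_p = lim_{s→0} G(s) = 16 / (6·12) = 2/9.
e_ss = 5/(1 + K_p) = 5/(11/9) = 45/11.

45/11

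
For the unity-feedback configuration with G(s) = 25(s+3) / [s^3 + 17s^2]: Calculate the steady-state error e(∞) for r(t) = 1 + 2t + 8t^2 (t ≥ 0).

272/75

Lowest-order denominator term is 17s^2, so the open loop has 2 poles at the origin → type 2 system. Treating each term separately:
  • 1: tracked with zero error.
  • 2t: tracked with zero error.
  • 8t^2: e_ss = 16/K_a with K_a=75/17 → 272/75.
Total e_ss = 272/75.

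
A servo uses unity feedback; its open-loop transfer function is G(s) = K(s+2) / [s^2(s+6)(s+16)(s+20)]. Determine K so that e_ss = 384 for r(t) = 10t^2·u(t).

The open loop has two poles at the origin → type 2 system.
K_a = lim_{s→0} s^2·G(s) = K·2 / (6·16·20) = (1/960)·K.
e_ss = 20/K_a = 384 ⇒ K_a = 5/96 ⇒ K = (5/96)/(1/960) = 50.

50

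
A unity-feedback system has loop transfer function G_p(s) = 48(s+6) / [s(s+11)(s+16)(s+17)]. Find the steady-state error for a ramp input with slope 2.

187/9

System type = 1 (one pole at s=0).
K_v = lim_{s→0} s·G_p(s) = 48·6 / (11·16·17) = 18/187.
e_ss = 2/K_v = 2/(18/187) = 187/9.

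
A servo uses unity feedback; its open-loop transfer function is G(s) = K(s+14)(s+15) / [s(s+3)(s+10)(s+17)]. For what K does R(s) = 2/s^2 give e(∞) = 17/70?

20

One free integrator in G(s): this is a type 1 system.
K_v = lim_{s→0} s·G(s) = K·14·15 / (3·10·17) = (7/17)·K.
e_ss = 2/K_v = 17/70 ⇒ K_v = 140/17 ⇒ K = (140/17)/(7/17) = 20.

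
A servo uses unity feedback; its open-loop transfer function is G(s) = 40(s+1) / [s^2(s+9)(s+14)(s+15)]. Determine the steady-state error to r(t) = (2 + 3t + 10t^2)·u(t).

945

Two free integrators in G(s): this is a type 2 system. By superposition:
  • 2: tracked with zero error.
  • 3t: tracked with zero error.
  • 10t^2: e_ss = 20/K_a with K_a=4/189 → 945.
Total e_ss = 945.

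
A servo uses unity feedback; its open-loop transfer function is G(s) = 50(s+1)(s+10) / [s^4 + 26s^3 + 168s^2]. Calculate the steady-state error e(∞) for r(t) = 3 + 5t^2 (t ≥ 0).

3.36

Lowest-order denominator term is 168s^2, so the open loop has 2 poles at the origin → type 2 system. By superposition:
  • 3: tracked with zero error.
  • 5t^2: e_ss = 10/K_a with K_a=125/42 → 3.36.
Total e_ss = 3.36.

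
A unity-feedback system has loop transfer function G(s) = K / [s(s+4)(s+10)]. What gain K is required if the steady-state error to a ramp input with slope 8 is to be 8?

G(s) has one factor of s in the denominator, so the system is type 1.
K_v = lim_{s→0} s·G(s) = K / (4·10) = 0.025·K.
e_ss = 8/K_v = 8 ⇒ K_v = 1 ⇒ K = 1/0.025 = 40.

40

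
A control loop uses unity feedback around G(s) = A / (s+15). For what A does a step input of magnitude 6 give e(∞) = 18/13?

No free integrators in G(s): this is a type 0 system.
K_p = lim_{s→0} G(s) = A / (15) = (1/15)·A.
e_ss = 6/(1 + K_p) = 18/13 ⇒ 1 + (1/15)·A = 13/3 ⇒ A = 50.

50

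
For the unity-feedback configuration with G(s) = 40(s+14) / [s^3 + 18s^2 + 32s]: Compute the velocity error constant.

17.5

Lowest-order denominator term is 32s, so the open loop has 1 pole at the origin → type 1 system.
K_v = lim_{s→0} s·G(s) = 40·14 / 32 = 17.5.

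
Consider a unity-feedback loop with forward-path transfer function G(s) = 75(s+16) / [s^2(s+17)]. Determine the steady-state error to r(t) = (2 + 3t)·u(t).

The open loop has two poles at the origin → type 2 system. By superposition:
  • 2: tracked with zero error.
  • 3t: tracked with zero error.
Total e_ss = 0.

0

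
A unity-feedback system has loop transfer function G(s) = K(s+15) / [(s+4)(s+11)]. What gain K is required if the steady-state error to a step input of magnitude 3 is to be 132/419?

25

G(s) has no factors of s in the denominator, so the system is type 0.
K_p = lim_{s→0} G(s) = K·15 / (4·11) = (15/44)·K.
e_ss = 3/(1 + K_p) = 132/419 ⇒ 1 + (15/44)·K = 419/44 ⇒ K = 25.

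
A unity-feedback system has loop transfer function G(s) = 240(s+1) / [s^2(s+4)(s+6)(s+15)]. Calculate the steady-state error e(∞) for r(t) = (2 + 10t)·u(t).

Two free integrators in G(s): this is a type 2 system. Taking each input component in turn:
  • 2: tracked with zero error.
  • 10t: tracked with zero error.
Total e_ss = 0.

0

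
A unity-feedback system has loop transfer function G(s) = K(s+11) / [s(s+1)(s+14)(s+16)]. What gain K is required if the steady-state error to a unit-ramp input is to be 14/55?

80

System type = 1 (one pole at s=0).
K_v = lim_{s→0} s·G(s) = K·11 / (1·14·16) = (11/224)·K.
e_ss = 1/K_v = 14/55 ⇒ K_v = 55/14 ⇒ K = (55/14)/(11/224) = 80.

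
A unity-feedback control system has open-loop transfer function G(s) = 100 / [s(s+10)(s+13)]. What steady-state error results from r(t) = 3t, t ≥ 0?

One free integrator in G(s): this is a type 1 system.
K_v = lim_{s→0} s·G(s) = 100 / (10·13) = 10/13.
e_ss = 3/K_v = 3/(10/13) = 3.9.

3.9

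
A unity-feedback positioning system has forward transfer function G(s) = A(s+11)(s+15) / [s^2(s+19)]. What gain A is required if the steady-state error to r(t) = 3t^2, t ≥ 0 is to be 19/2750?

100

System type = 2 (two poles at s=0).
K_a = lim_{s→0} s^2·G(s) = A·11·15 / (19) = (165/19)·A.
e_ss = 6/K_a = 19/2750 ⇒ K_a = 16500/19 ⇒ A = (16500/19)/(165/19) = 100.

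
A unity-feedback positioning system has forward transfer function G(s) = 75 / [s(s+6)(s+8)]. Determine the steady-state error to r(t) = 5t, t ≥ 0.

3.2

G(s) has one factor of s in the denominator, so the system is type 1.
K_v = lim_{s→0} s·G(s) = 75 / (6·8) = 1.5625.
e_ss = 5/K_v = 5/1.5625 = 3.2.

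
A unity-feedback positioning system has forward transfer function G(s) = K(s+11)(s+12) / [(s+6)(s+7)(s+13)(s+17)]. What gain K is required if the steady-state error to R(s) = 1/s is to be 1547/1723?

8

The open loop has no poles at the origin → type 0 system.
K_p = lim_{s→0} G(s) = K·11·12 / (6·7·13·17) = (22/1547)·K.
e_ss = 1/(1 + K_p) = 1547/1723 ⇒ 1 + (22/1547)·K = 1723/1547 ⇒ K = 8.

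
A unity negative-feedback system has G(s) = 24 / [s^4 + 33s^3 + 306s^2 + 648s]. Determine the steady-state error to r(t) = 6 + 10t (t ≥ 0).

270

The denominator has no term below 648s — 1 pole at s=0, type 1. By superposition:
  • 6: tracked with zero error.
  • 10t: e_ss = 10/K_v with K_v=1/27 → 270.
Total e_ss = 270.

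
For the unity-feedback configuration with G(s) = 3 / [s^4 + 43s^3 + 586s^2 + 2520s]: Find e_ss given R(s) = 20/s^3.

infinity

Lowest-order denominator term is 2520s, so the open loop has 1 pole at the origin → type 1 system.
For a type-1 system K_a = 0, so e_ss to a parabolic input is unbounded.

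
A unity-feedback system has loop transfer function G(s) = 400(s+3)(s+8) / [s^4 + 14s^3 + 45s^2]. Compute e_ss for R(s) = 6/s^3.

Lowest-order denominator term is 45s^2, so the open loop has 2 poles at the origin → type 2 system.
K_a = lim_{s→0} s^2·G(s) = 400·3·8 / 45 = 640/3.
r(t) = 3t^2 gives R(s) = 6/s^3.
e_ss = 6/K_a = 6/(640/3) = 9/320.

9/320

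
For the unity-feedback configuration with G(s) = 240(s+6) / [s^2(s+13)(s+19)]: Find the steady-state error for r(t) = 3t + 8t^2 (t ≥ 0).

The open loop has two poles at the origin → type 2 system. Taking each input component in turn:
  • 3t: tracked with zero error.
  • 8t^2: e_ss = 16/K_a with K_a=1440/247 → 247/90.
Total e_ss = 247/90.

247/90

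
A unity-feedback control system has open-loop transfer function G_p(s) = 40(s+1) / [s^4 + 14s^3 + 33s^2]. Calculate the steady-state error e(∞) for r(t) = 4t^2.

6.6

The denominator has no term below 33s^2 — 2 poles at s=0, type 2.
K_a = lim_{s→0} s^2·G_p(s) = 40·1 / 33 = 40/33.
r(t) = 4t^2 gives R(s) = 8/s^3.
e_ss = 8/K_a = 8/(40/33) = 6.6.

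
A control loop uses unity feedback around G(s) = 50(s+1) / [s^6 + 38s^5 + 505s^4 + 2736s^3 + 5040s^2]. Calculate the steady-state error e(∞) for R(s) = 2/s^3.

Factoring s^2 from the denominator leaves a polynomial with constant term 5040, so the system is type 2.
K_a = lim_{s→0} s^2·G(s) = 50·1 / 5040 = 5/504.
r(t) = t^2 gives R(s) = 2/s^3.
e_ss = 2/K_a = 2/(5/504) = 201.6.

201.6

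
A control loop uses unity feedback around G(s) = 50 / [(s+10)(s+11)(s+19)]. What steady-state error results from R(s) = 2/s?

209/107

The open loop has no poles at the origin → type 0 system.
K_p = lim_{s→0} G(s) = 50 / (10·11·19) = 5/209.
e_ss = 2/(1 + K_p) = 2/(214/209) = 209/107.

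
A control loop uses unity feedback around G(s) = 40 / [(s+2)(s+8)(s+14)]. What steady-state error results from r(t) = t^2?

infinity

System type = 0 (no poles at s=0).
K_a = lim_{s→0} s^2·G(s) = 0; the steady-state error to this parabolic input grows without bound.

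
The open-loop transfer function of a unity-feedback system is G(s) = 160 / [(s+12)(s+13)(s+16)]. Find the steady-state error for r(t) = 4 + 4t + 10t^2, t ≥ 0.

The open loop has no poles at the origin → type 0 system. Treating each term separately:
  • 4: e_ss = 4/(1+K_p) with K_p=5/78 → 312/83.
  • 4t: a type-0 system cannot track it, e_ss → ∞.
  • 10t^2: a type-0 system cannot track it, e_ss → ∞.
The unbounded component dominates.

infinity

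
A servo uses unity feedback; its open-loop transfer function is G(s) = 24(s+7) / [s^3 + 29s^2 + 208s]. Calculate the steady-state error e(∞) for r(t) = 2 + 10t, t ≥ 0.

260/21

Lowest-order denominator term is 208s, so the open loop has 1 pole at the origin → type 1 system. Taking each input component in turn:
  • 2: tracked with zero error.
  • 10t: e_ss = 10/K_v with K_v=21/26 → 260/21.
Total e_ss = 260/21.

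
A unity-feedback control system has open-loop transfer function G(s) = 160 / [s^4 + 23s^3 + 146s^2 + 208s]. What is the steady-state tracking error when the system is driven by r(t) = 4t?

The denominator has no term below 208s — 1 pole at s=0, type 1.
K_v = lim_{s→0} s·G(s) = 160 / 208 = 10/13.
e_ss = 4/K_v = 4/(10/13) = 5.2.

5.2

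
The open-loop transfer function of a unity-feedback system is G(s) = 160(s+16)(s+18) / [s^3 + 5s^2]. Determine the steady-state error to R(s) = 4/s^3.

Factoring s^2 from the denominator leaves a polynomial with constant term 5, so the system is type 2.
K_a = lim_{s→0} s^2·G(s) = 160·16·18 / 5 = 9216.
r(t) = 2t^2 gives R(s) = 4/s^3.
e_ss = 4/K_a = 4/9216 = 1/2304.

1/2304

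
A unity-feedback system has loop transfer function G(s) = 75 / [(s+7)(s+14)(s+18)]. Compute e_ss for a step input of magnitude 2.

1176/613

G(s) has no factors of s in the denominator, so the system is type 0.
K_p = lim_{s→0} G(s) = 75 / (7·14·18) = 25/588.
e_ss = 2/(1 + K_p) = 2/(613/588) = 1176/613.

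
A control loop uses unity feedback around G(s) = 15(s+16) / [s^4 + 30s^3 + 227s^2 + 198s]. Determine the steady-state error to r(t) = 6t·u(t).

Lowest-order denominator term is 198s, so the open loop has 1 pole at the origin → type 1 system.
K_v = lim_{s→0} s·G(s) = 15·16 / 198 = 40/33.
e_ss = 6/K_v = 6/(40/33) = 4.95.

4.95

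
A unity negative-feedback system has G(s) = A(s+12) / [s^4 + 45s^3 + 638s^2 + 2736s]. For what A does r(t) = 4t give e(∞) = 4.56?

200

Lowest-order denominator term is 2736s, so the open loop has 1 pole at the origin → type 1 system.
K_v = lim_{s→0} s·G(s) = A·12 / 2736 = (1/228)·A.
e_ss = 4/K_v = 4.56 ⇒ K_v = 50/57 ⇒ A = (50/57)/(1/228) = 200.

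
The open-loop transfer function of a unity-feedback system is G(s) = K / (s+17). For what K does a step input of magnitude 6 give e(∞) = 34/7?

4

No free integrators in G(s): this is a type 0 system.
K_p = lim_{s→0} G(s) = K / (17) = (1/17)·K.
e_ss = 6/(1 + K_p) = 34/7 ⇒ 1 + (1/17)·K = 21/17 ⇒ K = 4.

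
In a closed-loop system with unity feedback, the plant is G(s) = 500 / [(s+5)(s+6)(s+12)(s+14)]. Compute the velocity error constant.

No free integrators in G(s): this is a type 0 system.
K_v = lim_{s→0} s·G(s) = 0 (the extra factor of s kills the finite limit).

0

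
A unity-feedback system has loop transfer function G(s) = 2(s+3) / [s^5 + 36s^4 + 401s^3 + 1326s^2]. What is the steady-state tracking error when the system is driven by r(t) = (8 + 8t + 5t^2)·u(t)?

Lowest-order denominator term is 1326s^2, so the open loop has 2 poles at the origin → type 2 system. Treating each term separately:
  • 8: tracked with zero error.
  • 8t: tracked with zero error.
  • 5t^2: e_ss = 10/K_a with K_a=1/221 → 2210.
Total e_ss = 2210.

2210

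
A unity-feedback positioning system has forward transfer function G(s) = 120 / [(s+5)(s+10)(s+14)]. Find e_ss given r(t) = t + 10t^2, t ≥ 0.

infinity

No free integrators in G(s): this is a type 0 system. By superposition:
  • t: a type-0 system cannot track it, e_ss → ∞.
  • 10t^2: a type-0 system cannot track it, e_ss → ∞.
The unbounded component dominates.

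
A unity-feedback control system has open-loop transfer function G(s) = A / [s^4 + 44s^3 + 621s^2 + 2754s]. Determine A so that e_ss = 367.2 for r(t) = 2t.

Factoring s from the denominator leaves a polynomial with constant term 2754, so the system is type 1.
K_v = lim_{s→0} s·G(s) = A / 2754 = (1/2754)·A.
e_ss = 2/K_v = 367.2 ⇒ K_v = 5/918 ⇒ A = (5/918)/(1/2754) = 15.

15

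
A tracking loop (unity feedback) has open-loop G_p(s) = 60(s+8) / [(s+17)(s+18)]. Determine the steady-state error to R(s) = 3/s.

153/131

System type = 0 (no poles at s=0).
K_p = lim_{s→0} G_p(s) = 60·8 / (17·18) = 80/51.
e_ss = 3/(1 + K_p) = 3/(131/51) = 153/131.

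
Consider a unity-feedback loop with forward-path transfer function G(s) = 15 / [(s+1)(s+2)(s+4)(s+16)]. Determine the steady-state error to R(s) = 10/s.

1280/143

System type = 0 (no poles at s=0).
K_p = lim_{s→0} G(s) = 15 / (1·2·4·16) = 15/128.
e_ss = 10/(1 + K_p) = 10/(143/128) = 1280/143.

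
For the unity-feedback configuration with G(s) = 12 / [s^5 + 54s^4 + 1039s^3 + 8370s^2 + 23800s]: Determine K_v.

Factoring s from the denominator leaves a polynomial with constant term 23800, so the system is type 1.
K_v = lim_{s→0} s·G(s) = 12 / 23800 = 3/5950.

3/5950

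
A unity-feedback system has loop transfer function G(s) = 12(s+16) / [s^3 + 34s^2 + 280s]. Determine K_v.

Lowest-order denominator term is 280s, so the open loop has 1 pole at the origin → type 1 system.
K_v = lim_{s→0} s·G(s) = 12·16 / 280 = 24/35.

24/35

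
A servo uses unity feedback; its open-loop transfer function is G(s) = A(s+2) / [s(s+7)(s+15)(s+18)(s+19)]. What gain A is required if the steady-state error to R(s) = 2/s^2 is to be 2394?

15

The open loop has one pole at the origin → type 1 system.
K_v = lim_{s→0} s·G(s) = A·2 / (7·15·18·19) = (1/17955)·A.
e_ss = 2/K_v = 2394 ⇒ K_v = 1/1197 ⇒ A = (1/1197)/(1/17955) = 15.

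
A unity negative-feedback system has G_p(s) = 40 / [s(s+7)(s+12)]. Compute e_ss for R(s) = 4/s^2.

G_p(s) has one factor of s in the denominator, so the system is type 1.
K_v = lim_{s→0} s·G_p(s) = 40 / (7·12) = 10/21.
e_ss = 4/K_v = 4/(10/21) = 8.4.

8.4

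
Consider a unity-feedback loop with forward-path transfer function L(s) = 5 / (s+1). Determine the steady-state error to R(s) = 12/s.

2

L(s) has no factors of s in the denominator, so the system is type 0.
K_p = lim_{s→0} L(s) = 5 / (1) = 5.
e_ss = 12/(1 + K_p) = 12/6 = 2.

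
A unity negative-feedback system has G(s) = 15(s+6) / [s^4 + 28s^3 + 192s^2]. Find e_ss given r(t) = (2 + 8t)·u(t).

0

The denominator has no term below 192s^2 — 2 poles at s=0, type 2. Taking each input component in turn:
  • 2: tracked with zero error.
  • 8t: tracked with zero error.
Total e_ss = 0.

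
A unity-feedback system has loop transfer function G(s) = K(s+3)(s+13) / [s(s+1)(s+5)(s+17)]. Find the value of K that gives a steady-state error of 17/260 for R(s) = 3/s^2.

100

System type = 1 (one pole at s=0).
K_v = lim_{s→0} s·G(s) = K·3·13 / (1·5·17) = (39/85)·K.
e_ss = 3/K_v = 17/260 ⇒ K_v = 780/17 ⇒ K = (780/17)/(39/85) = 100.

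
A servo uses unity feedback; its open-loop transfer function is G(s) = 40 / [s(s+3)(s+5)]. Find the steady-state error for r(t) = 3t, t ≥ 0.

1.125

One free integrator in G(s): this is a type 1 system.
K_v = lim_{s→0} s·G(s) = 40 / (3·5) = 8/3.
e_ss = 3/K_v = 3/(8/3) = 1.125.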